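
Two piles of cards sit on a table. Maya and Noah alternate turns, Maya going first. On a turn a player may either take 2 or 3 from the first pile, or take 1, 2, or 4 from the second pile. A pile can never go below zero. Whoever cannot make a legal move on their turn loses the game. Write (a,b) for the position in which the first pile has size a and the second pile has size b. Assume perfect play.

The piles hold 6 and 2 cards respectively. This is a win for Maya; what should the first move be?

Move to (4,2).

Label each position W (a win for the player to move) or L (a loss). A position with no legal move is L; any other position is W exactly when some move reaches an L, and L when every move reaches a W.
No move ever increases a pile, so every position that can arise here has a ≤ 6 and b ≤ 2; it is enough to label the cells with 0 ≤ a ≤ 6 and 0 ≤ b ≤ 2.
Every move lowers a or b (never raises either), so fill the grid row by row in increasing a, and left to right within a row: each cell's successors are then already labelled.
      b=0  b=1  b=2
a=0:    L    W    W
a=1:    L    W    W
a=2:    W    L    W
a=3:    W    L    W
a=4:    W    W    L
a=5:    L    W    W
a=6:    L    W    W
Cells with no legal move (terminal, hence L): (0,0), (1,0).
The remaining L cells, each justified by listing all of its moves:
(2,1): moves to (0,1)(W), (2,0)(W); every one is W ⇒ L
(3,1): moves to (1,1)(W), (0,1)(W), (3,0)(W); every one is W ⇒ L
(4,2): moves to (2,2)(W), (1,2)(W), (4,1)(W), (4,0)(W); every one is W ⇒ L
(5,0): moves to (3,0)(W), (2,0)(W); every one is W ⇒ L
(6,0): moves to (4,0)(W), (3,0)(W); every one is W ⇒ L
Every other cell has at least one move into one of the L cells above, so it is W.
From (6,2), the L positions reachable in one move are: (4,2), (6,0). Any move reaching one of these is winning.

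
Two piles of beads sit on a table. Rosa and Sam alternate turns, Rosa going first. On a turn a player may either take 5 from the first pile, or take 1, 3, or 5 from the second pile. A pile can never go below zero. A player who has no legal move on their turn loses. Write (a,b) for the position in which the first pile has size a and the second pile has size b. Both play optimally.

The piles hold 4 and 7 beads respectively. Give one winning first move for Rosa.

Build the W/L table. Terminal = L. A non-terminal position is W if it has a move to some L; otherwise it is L.
No move ever increases a pile, so every position that can arise here has a ≤ 4 and b ≤ 7; it is enough to label the cells with 0 ≤ a ≤ 4 and 0 ≤ b ≤ 7.
Every move lowers a or b (never raises either), so fill the grid row by row in increasing a, and left to right within a row: each cell's successors are then already labelled.
      b=0  b=1  b=2  b=3  b=4  b=5  b=6  b=7
a=0:    L    W    L    W    L    W    L    W
a=1:    L    W    L    W    L    W    L    W
a=2:    L    W    L    W    L    W    L    W
a=3:    L    W    L    W    L    W    L    W
a=4:    L    W    L    W    L    W    L    W
Cells with no legal move (terminal, hence L): (0,0), (1,0), (2,0), (3,0), (4,0).
The remaining L cells, each justified by listing all of its moves:
(0,2): only reaches (0,1)(W), which is W → L
(0,4): only reaches (0,3)(W), (0,1)(W), all W → L
(0,6): only reaches (0,5)(W), (0,3)(W), (0,1)(W), all W → L
(1,2): only reaches (1,1)(W), which is W → L
(1,4): only reaches (1,3)(W), (1,1)(W), all W → L
(1,6): only reaches (1,5)(W), (1,3)(W), (1,1)(W), all W → L
(2,2): only reaches (2,1)(W), which is W → L
(2,4): only reaches (2,3)(W), (2,1)(W), all W → L
(2,6): only reaches (2,5)(W), (2,3)(W), (2,1)(W), all W → L
(3,2): only reaches (3,1)(W), which is W → L
(3,4): only reaches (3,3)(W), (3,1)(W), all W → L
(3,6): only reaches (3,5)(W), (3,3)(W), (3,1)(W), all W → L
(4,2): only reaches (4,1)(W), which is W → L
(4,4): only reaches (4,3)(W), (4,1)(W), all W → L
(4,6): only reaches (4,5)(W), (4,3)(W), (4,1)(W), all W → L
Every other cell has at least one move into one of the L cells above, so it is W.
From (4,7), the L positions reachable in one move are: (4,6), (4,4), (4,2). Any move reaching one of these is winning.

Move to (4,6).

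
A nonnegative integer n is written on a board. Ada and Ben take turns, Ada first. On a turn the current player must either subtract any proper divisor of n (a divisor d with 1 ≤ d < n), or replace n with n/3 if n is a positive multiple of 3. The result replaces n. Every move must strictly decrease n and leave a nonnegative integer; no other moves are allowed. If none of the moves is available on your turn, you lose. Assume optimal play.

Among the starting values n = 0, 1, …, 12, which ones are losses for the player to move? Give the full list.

Work bottom-up. With no move the player to move loses. Otherwise the position is W if at least one move leads to an L position for the opponent, and L if every move leads to a W.
n=0: no move → L
n=1: no move → L
n=2: can move to 1, which is L ⇒ W
n=3: can move to 1, which is L ⇒ W
n=4: moves to 2(W), 3(W); every one is W ⇒ L
n=5: can move to 4, which is L ⇒ W
n=6: can move to 4, which is L ⇒ W
n=7: the only move is to 6(W), a W ⇒ L
n=8: can move to 4, which is L ⇒ W
n=9: moves to 3(W), 6(W), 8(W); every one is W ⇒ L
n=10: can move to 9, which is L ⇒ W
n=11: the only move is to 10(W), a W ⇒ L
n=12: can move to 4, which is L ⇒ W
Reading off the rows marked L gives the requested list; there are 6 such values of n.

0, 1, 4, 7, 9, 11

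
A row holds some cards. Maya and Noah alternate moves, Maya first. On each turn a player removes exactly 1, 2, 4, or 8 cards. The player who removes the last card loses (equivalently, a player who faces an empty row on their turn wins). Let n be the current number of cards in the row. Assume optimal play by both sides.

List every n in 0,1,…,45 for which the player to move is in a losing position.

Work bottom-up. With no move the player to move wins. Otherwise the position is W if at least one move leads to an L position for the opponent, and L if every move leads to a W.
n=0: no move; the opponent has just taken the last card and therefore loses → W
n=1: →0(W) only, which is W, so L
n=2: →1(L), so W
n=3: →1(L), so W
n=4: →3(W), 2(W), 0(W) — all W, so L
n=5: →4(L), so W
n=6: →4(L), so W
n=7: →6(W), 5(W), 3(W) — all W, so L
n=8: →7(L), so W
n=9: →7(L), so W
n=10: →9(W), 8(W), 6(W), 2(W) — all W, so L
n=11: →10(L), so W
n=12: →10(L), so W
n=13: →12(W), 11(W), 9(W), 5(W) — all W, so L
n=14: →13(L), so W
n=15: →13(L), so W
n=16: →15(W), 14(W), 12(W), 8(W) — all W, so L
n=17: →16(L), so W
n=18: →16(L), so W
n=19: →18(W), 17(W), 15(W), 11(W) — all W, so L
n=20: →19(L), so W
n=21: →19(L), so W
n=22: →21(W), 20(W), 18(W), 14(W) — all W, so L
n=23: →22(L), so W
n=24: →22(L), so W
n=25: →24(W), 23(W), 21(W), 17(W) — all W, so L
n=26: →25(L), so W
n=27: →25(L), so W
n=28: →27(W), 26(W), 24(W), 20(W) — all W, so L
n=29: →28(L), so W
n=30: →28(L), so W
n=31: →30(W), 29(W), 27(W), 23(W) — all W, so L
n=32: →31(L), so W
n=33: →31(L), so W
n=34: →33(W), 32(W), 30(W), 26(W) — all W, so L
n=35: →34(L), so W
n=36: →34(L), so W
n=37: →36(W), 35(W), 33(W), 29(W) — all W, so L
n=38: →37(L), so W
n=39: →37(L), so W
n=40: →39(W), 38(W), 36(W), 32(W) — all W, so L
n=41: →40(L), so W
n=42: →40(L), so W
n=43: →42(W), 41(W), 39(W), 35(W) — all W, so L
n=44: →43(L), so W
n=45: →43(L), so W
Reading off the rows marked L gives the requested list; there are 15 such values of n.

1, 4, 7, 10, 13, 16, 19, 22, 25, 28, 31, 34, 37, 40, 43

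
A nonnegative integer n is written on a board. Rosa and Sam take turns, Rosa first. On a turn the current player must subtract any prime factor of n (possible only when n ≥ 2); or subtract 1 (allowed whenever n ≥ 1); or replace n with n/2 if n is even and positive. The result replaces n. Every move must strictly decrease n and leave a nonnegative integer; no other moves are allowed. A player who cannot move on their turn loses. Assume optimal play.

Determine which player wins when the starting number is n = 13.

Compute win/loss labels from the base case upward. A position with no move is L. Any other position is W if it can reach an L in one move, else L.
n=0: no move → L
n=1: can move to 0, which is L ⇒ W
n=2: can move to 0, which is L ⇒ W
n=3: can move to 0, which is L ⇒ W
n=4: moves to 2(W), 3(W); every one is W ⇒ L
n=5: can move to 0, which is L ⇒ W
n=6: can move to 4, which is L ⇒ W
n=7: can move to 0, which is L ⇒ W
n=8: can move to 4, which is L ⇒ W
n=9: moves to 6(W), 8(W); every one is W ⇒ L
n=10: can move to 9, which is L ⇒ W
n=11: can move to 0, which is L ⇒ W
n=12: can move to 9, which is L ⇒ W
n=13: can move to 0, which is L ⇒ W
The starting position 13 is W: Rosa should move to 0, handing over an L position.

Rosa wins.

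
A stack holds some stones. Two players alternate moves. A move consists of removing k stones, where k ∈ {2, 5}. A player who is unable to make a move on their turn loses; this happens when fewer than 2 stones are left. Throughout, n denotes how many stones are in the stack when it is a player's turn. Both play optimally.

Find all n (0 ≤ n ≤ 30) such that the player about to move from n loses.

Positions with no move are L. A position that does have a move is losing for the player to move precisely when every available move leads to a winning position for the opponent. Fill in the labels:
n=0: no move → L
n=1: no move → L
n=2: →0(L), so W
n=3: →1(L), so W
n=4: →2(W) only, which is W, so L
n=5: →0(L), so W
n=6: →4(L), so W
n=7: →5(W), 2(W) — all W, so L
n=8: →6(W), 3(W) — all W, so L
n=9: →7(L), so W
n=10: →8(L), so W
n=11: →9(W), 6(W) — all W, so L
n=12: →7(L), so W
n=13: →11(L), so W
n=14: →12(W), 9(W) — all W, so L
n=15: →13(W), 10(W) — all W, so L
n=16: →14(L), so W
n=17: →15(L), so W
n=18: →16(W), 13(W) — all W, so L
n=19: →14(L), so W
n=20: →18(L), so W
n=21: →19(W), 16(W) — all W, so L
n=22: →20(W), 17(W) — all W, so L
n=23: →21(L), so W
n=24: →22(L), so W
n=25: →23(W), 20(W) — all W, so L
n=26: →21(L), so W
n=27: →25(L), so W
n=28: →26(W), 23(W) — all W, so L
n=29: →27(W), 24(W) — all W, so L
n=30: →28(L), so W
The losing starting values of n are exactly the entries labelled L in this table (14 of them).

0, 1, 4, 7, 8, 11, 14, 15, 18, 21, 22, 25, 28, 29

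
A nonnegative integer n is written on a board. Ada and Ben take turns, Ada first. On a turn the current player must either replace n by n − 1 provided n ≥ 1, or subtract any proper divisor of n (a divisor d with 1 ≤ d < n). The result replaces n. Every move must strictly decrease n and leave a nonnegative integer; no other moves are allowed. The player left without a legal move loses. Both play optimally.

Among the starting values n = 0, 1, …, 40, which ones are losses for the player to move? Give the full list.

0, 2, 5, 7, 9, 11, 13, 15, 17, 19, 21, 23, 25, 27, 29, 31, 33, 35, 37, 39

Use the standard recursion: the mover loses at a terminal position; elsewhere, the mover wins exactly when some move hands the opponent an L position.
n=0: no move → L
n=1: W (go to 0, an L position)
n=2: L (sole option 1(W) is W)
n=3: W (go to 2, an L position)
n=4: W (go to 2, an L position)
n=5: L (sole option 4(W) is W)
n=6: W (go to 5, an L position)
n=7: L (sole option 6(W) is W)
n=8: W (go to 7, an L position)
n=9: L (options 6(W), 8(W) are all W)
n=10: W (go to 5, an L position)
n=11: L (sole option 10(W) is W)
n=12: W (go to 9, an L position)
n=13: L (sole option 12(W) is W)
n=14: W (go to 7, an L position)
n=15: L (options 10(W), 12(W), 14(W) are all W)
n=16: W (go to 15, an L position)
n=17: L (sole option 16(W) is W)
n=18: W (go to 9, an L position)
n=19: L (sole option 18(W) is W)
n=20: W (go to 15, an L position)
n=21: L (options 14(W), 18(W), 20(W) are all W)
n=22: W (go to 11, an L position)
n=23: L (sole option 22(W) is W)
n=24: W (go to 21, an L position)
n=25: L (options 20(W), 24(W) are all W)
n=26: W (go to 13, an L position)
n=27: L (options 18(W), 24(W), 26(W) are all W)
n=28: W (go to 21, an L position)
n=29: L (sole option 28(W) is W)
n=30: W (go to 15, an L position)
n=31: L (sole option 30(W) is W)
n=32: W (go to 31, an L position)
n=33: L (options 22(W), 30(W), 32(W) are all W)
n=34: W (go to 17, an L position)
n=35: L (options 28(W), 30(W), 34(W) are all W)
n=36: W (go to 27, an L position)
n=37: L (sole option 36(W) is W)
n=38: W (go to 19, an L position)
n=39: L (options 26(W), 36(W), 38(W) are all W)
n=40: W (go to 35, an L position)
The losing starting values of n are exactly the entries labelled L in this table (20 of them).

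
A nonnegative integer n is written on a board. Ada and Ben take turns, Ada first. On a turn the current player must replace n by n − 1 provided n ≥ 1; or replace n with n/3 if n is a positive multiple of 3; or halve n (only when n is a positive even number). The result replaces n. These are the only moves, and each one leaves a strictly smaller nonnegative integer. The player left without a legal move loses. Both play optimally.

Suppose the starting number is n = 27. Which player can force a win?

Ada wins.

Use the standard recursion: the mover loses at a terminal position; elsewhere, the mover wins exactly when some move hands the opponent an L position.
n=0: no move → L
n=1: →0(L), so W
n=2: →1(W) only, which is W, so L
n=3: →2(L), so W
n=4: →2(L), so W
n=5: →4(W) only, which is W, so L
n=6: →2(L), so W
n=7: →6(W) only, which is W, so L
n=8: →7(L), so W
n=9: →3(W), 8(W) — all W, so L
n=10: →5(L), so W
n=11: →10(W) only, which is W, so L
n=12: →11(L), so W
n=13: →12(W) only, which is W, so L
n=14: →7(L), so W
n=15: →5(L), so W
n=16: →8(W), 15(W) — all W, so L
n=17: →16(L), so W
n=18: →9(L), so W
n=19: →18(W) only, which is W, so L
n=20: →19(L), so W
n=21: →7(L), so W
n=22: →11(L), so W
n=23: →22(W) only, which is W, so L
n=24: →23(L), so W
n=25: →24(W) only, which is W, so L
n=26: →13(L), so W
n=27: →9(L), so W
From 27 Ada can move to 9, reaching an L position.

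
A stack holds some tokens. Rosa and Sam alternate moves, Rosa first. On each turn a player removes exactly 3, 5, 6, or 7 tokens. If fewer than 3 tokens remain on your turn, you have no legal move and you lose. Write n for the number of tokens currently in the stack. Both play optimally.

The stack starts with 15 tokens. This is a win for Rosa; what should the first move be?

Remove 3, leaving 12.

Classify positions by backward induction: terminal positions (no move available) are L. From any other position, the mover wins iff some move reaches an L.
n=0: no move → L
n=1: no move → L
n=2: no move → L
n=3: W (go to 0, an L position)
n=4: W (go to 1, an L position)
n=5: W (go to 2, an L position)
n=6: W (go to 1, an L position)
n=7: W (go to 2, an L position)
n=8: W (go to 2, an L position)
n=9: W (go to 2, an L position)
n=10: L (options 7(W), 5(W), 4(W), 3(W) are all W)
n=11: L (options 8(W), 6(W), 5(W), 4(W) are all W)
n=12: L (options 9(W), 7(W), 6(W), 5(W) are all W)
n=13: W (go to 10, an L position)
n=14: W (go to 11, an L position)
n=15: W (go to 12, an L position)
From 15, the L positions reachable in one move are: 12, 10. Any move reaching one of these is winning.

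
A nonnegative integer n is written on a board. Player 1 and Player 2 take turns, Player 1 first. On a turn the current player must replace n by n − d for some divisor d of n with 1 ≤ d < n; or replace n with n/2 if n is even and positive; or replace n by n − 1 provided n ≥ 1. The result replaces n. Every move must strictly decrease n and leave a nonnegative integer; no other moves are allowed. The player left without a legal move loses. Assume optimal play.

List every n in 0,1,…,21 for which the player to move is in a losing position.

Label each position W (a win for the player to move) or L (a loss). A position with no legal move is L; any other position is W exactly when some move reaches an L, and L when every move reaches a W.
n=0: no move → L
n=1: reaches L-position 0 → W
n=2: only reaches 1(W), which is W → L
n=3: reaches L-position 2 → W
n=4: reaches L-position 2 → W
n=5: only reaches 4(W), which is W → L
n=6: reaches L-position 5 → W
n=7: only reaches 6(W), which is W → L
n=8: reaches L-position 7 → W
n=9: only reaches 6(W), 8(W), all W → L
n=10: reaches L-position 5 → W
n=11: only reaches 10(W), which is W → L
n=12: reaches L-position 9 → W
n=13: only reaches 12(W), which is W → L
n=14: reaches L-position 7 → W
n=15: only reaches 10(W), 12(W), 14(W), all W → L
n=16: reaches L-position 15 → W
n=17: only reaches 16(W), which is W → L
n=18: reaches L-position 9 → W
n=19: only reaches 18(W), which is W → L
n=20: reaches L-position 15 → W
n=21: only reaches 14(W), 18(W), 20(W), all W → L
Reading off the rows marked L gives the requested list; there are 11 such values of n.

0, 2, 5, 7, 9, 11, 13, 15, 17, 19, 21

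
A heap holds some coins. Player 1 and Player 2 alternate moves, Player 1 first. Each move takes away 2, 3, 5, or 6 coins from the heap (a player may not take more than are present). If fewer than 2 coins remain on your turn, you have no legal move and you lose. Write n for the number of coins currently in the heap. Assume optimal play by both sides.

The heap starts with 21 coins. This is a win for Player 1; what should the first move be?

Label each position W (a win for the player to move) or L (a loss). A position with no legal move is L; any other position is W exactly when some move reaches an L, and L when every move reaches a W.
n=0: no move → L
n=1: no move → L
n=2: →0(L), so W
n=3: →1(L), so W
n=4: →1(L), so W
n=5: →0(L), so W
n=6: →1(L), so W
n=7: →1(L), so W
n=8: →6(W), 5(W), 3(W), 2(W) — all W, so L
n=9: →7(W), 6(W), 4(W), 3(W) — all W, so L
n=10: →8(L), so W
n=11: →9(L), so W
n=12: →9(L), so W
n=13: →8(L), so W
n=14: →9(L), so W
n=15: →9(L), so W
n=16: →14(W), 13(W), 11(W), 10(W) — all W, so L
n=17: →15(W), 14(W), 12(W), 11(W) — all W, so L
n=18: →16(L), so W
n=19: →17(L), so W
n=20: →17(L), so W
n=21: →16(L), so W
From 21, the L positions reachable in one move are: 16.

Remove 5, leaving 16.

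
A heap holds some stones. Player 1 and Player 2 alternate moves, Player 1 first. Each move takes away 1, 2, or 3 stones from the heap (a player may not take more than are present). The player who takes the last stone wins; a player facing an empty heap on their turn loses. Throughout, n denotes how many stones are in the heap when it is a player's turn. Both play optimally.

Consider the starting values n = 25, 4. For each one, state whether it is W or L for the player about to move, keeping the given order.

Compute win/loss labels from the base case upward. A position with no move is L. Any other position is W if it can reach an L in one move, else L.
n=0: no move → L
n=1: can move to 0, which is L ⇒ W
n=2: can move to 0, which is L ⇒ W
n=3: can move to 0, which is L ⇒ W
n=4: moves to 3(W), 2(W), 1(W); every one is W ⇒ L
n=5: can move to 4, which is L ⇒ W
n=6: can move to 4, which is L ⇒ W
n=7: can move to 4, which is L ⇒ W
n=8: moves to 7(W), 6(W), 5(W); every one is W ⇒ L
n=9: can move to 8, which is L ⇒ W
n=10: can move to 8, which is L ⇒ W
n=11: can move to 8, which is L ⇒ W
n=12: moves to 11(W), 10(W), 9(W); every one is W ⇒ L
n=13: can move to 12, which is L ⇒ W
n=14: can move to 12, which is L ⇒ W
n=15: can move to 12, which is L ⇒ W
n=16: moves to 15(W), 14(W), 13(W); every one is W ⇒ L
n=17: can move to 16, which is L ⇒ W
n=18: can move to 16, which is L ⇒ W
n=19: can move to 16, which is L ⇒ W
n=20: moves to 19(W), 18(W), 17(W); every one is W ⇒ L
n=21: can move to 20, which is L ⇒ W
n=22: can move to 20, which is L ⇒ W
n=23: can move to 20, which is L ⇒ W
n=24: moves to 23(W), 22(W), 21(W); every one is W ⇒ L
n=25: can move to 24, which is L ⇒ W

25: W, 4: L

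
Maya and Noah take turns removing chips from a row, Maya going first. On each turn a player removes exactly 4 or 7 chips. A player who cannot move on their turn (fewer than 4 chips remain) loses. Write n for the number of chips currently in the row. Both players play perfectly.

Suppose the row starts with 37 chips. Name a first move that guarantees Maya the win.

Remove 4, leaving 33.

Build the W/L table. Terminal = L. A non-terminal position is W if it has a move to some L; otherwise it is L.
n=0: no move → L
n=1: no move → L
n=2: no move → L
n=3: no move → L
n=4: reaches L-position 0 → W
n=5: reaches L-position 1 → W
n=6: reaches L-position 2 → W
n=7: reaches L-position 3 → W
n=8: reaches L-position 1 → W
n=9: reaches L-position 2 → W
n=10: reaches L-position 3 → W
n=11: only reaches 7(W), 4(W), all W → L
n=12: only reaches 8(W), 5(W), all W → L
n=13: only reaches 9(W), 6(W), all W → L
n=14: only reaches 10(W), 7(W), all W → L
n=15: reaches L-position 11 → W
n=16: reaches L-position 12 → W
n=17: reaches L-position 13 → W
n=18: reaches L-position 14 → W
n=19: reaches L-position 12 → W
n=20: reaches L-position 13 → W
n=21: reaches L-position 14 → W
n=22: only reaches 18(W), 15(W), all W → L
n=23: only reaches 19(W), 16(W), all W → L
n=24: only reaches 20(W), 17(W), all W → L
n=25: only reaches 21(W), 18(W), all W → L
n=26: reaches L-position 22 → W
n=27: reaches L-position 23 → W
n=28: reaches L-position 24 → W
n=29: reaches L-position 25 → W
n=30: reaches L-position 23 → W
n=31: reaches L-position 24 → W
n=32: reaches L-position 25 → W
n=33: only reaches 29(W), 26(W), all W → L
n=34: only reaches 30(W), 27(W), all W → L
n=35: only reaches 31(W), 28(W), all W → L
n=36: only reaches 32(W), 29(W), all W → L
n=37: reaches L-position 33 → W
From 37, the L positions reachable in one move are: 33.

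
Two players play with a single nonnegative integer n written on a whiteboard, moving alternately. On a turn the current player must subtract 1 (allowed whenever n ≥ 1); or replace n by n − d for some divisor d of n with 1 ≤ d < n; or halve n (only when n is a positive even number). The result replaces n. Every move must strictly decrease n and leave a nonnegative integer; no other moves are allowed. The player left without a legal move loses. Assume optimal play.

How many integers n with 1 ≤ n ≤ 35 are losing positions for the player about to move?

17

Build the W/L table. Terminal = L. A non-terminal position is W if it has a move to some L; otherwise it is L.
n=0: no move → L
n=1: reaches L-position 0 → W
n=2: only reaches 1(W), which is W → L
n=3: reaches L-position 2 → W
n=4: reaches L-position 2 → W
n=5: only reaches 4(W), which is W → L
n=6: reaches L-position 5 → W
n=7: only reaches 6(W), which is W → L
n=8: reaches L-position 7 → W
n=9: only reaches 6(W), 8(W), all W → L
n=10: reaches L-position 5 → W
n=11: only reaches 10(W), which is W → L
n=12: reaches L-position 9 → W
n=13: only reaches 12(W), which is W → L
n=14: reaches L-position 7 → W
n=15: only reaches 10(W), 12(W), 14(W), all W → L
n=16: reaches L-position 15 → W
n=17: only reaches 16(W), which is W → L
n=18: reaches L-position 9 → W
n=19: only reaches 18(W), which is W → L
n=20: reaches L-position 15 → W
n=21: only reaches 14(W), 18(W), 20(W), all W → L
n=22: reaches L-position 11 → W
n=23: only reaches 22(W), which is W → L
n=24: reaches L-position 21 → W
n=25: only reaches 20(W), 24(W), all W → L
n=26: reaches L-position 13 → W
n=27: only reaches 18(W), 24(W), 26(W), all W → L
n=28: reaches L-position 21 → W
n=29: only reaches 28(W), which is W → L
n=30: reaches L-position 15 → W
n=31: only reaches 30(W), which is W → L
n=32: reaches L-position 31 → W
n=33: only reaches 22(W), 30(W), 32(W), all W → L
n=34: reaches L-position 17 → W
n=35: only reaches 28(W), 30(W), 34(W), all W → L
L entries with 1 ≤ n ≤ 35 (n=0 is outside the asked range and is not counted): n = 2, 5, 7, 9, 11, 13, 15, 17, 19, 21, 23, 25, 27, 29, 31, 33, 35; that makes 17.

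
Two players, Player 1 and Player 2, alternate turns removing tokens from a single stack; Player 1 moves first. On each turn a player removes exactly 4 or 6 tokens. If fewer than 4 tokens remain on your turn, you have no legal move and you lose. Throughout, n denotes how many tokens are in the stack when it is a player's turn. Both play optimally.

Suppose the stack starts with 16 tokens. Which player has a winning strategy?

Positions with no move are L. A position that does have a move is losing for the player to move precisely when every available move leads to a winning position for the opponent. Fill in the labels:
n=0: no move → L
n=1: no move → L
n=2: no move → L
n=3: no move → L
n=4: can move to 0, which is L ⇒ W
n=5: can move to 1, which is L ⇒ W
n=6: can move to 2, which is L ⇒ W
n=7: can move to 3, which is L ⇒ W
n=8: can move to 2, which is L ⇒ W
n=9: can move to 3, which is L ⇒ W
n=10: moves to 6(W), 4(W); every one is W ⇒ L
n=11: moves to 7(W), 5(W); every one is W ⇒ L
n=12: moves to 8(W), 6(W); every one is W ⇒ L
n=13: moves to 9(W), 7(W); every one is W ⇒ L
n=14: can move to 10, which is L ⇒ W
n=15: can move to 11, which is L ⇒ W
n=16: can move to 12, which is L ⇒ W
The starting position 16 is W: Player 1 should remove 4, leaving 12, handing over an L position.

Player 1 wins.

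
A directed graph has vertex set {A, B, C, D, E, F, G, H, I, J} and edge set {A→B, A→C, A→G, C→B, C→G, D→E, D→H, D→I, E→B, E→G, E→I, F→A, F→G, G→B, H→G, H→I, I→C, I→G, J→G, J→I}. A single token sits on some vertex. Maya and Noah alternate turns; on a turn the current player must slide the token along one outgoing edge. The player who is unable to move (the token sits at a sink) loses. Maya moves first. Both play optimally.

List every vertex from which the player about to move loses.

Use the standard recursion: the mover loses at a terminal position; elsewhere, the mover wins exactly when some move hands the opponent an L position.
Every edge goes from a vertex to one that appears earlier in the order B, G, C, I, E, H, A, D, F, J, so processing vertices in that order labels each vertex after all of its successors.
B: no outgoing edge → L
G: W (go to B, an L position)
C: W (go to B, an L position)
I: L (options C(W), G(W) are all W)
E: W (go to I, an L position)
H: W (go to I, an L position)
A: W (go to B, an L position)
D: W (go to I, an L position)
F: L (options A(W), G(W) are all W)
J: W (go to I, an L position)
The losing starting vertices are exactly the entries labelled L in this table (3 of them).

B, F, I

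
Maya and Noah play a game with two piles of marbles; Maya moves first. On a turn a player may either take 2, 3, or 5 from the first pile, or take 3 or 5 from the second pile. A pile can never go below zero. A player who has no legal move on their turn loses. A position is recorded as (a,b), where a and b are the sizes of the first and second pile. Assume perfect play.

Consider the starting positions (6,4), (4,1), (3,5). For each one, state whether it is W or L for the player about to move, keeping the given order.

(6,4): W, (4,1): W, (3,5): L

Build the W/L table. Terminal = L. A non-terminal position is W if it has a move to some L; otherwise it is L.
No move ever increases a pile, so every position that can arise here has a ≤ 6 and b ≤ 5; it is enough to label the cells with 0 ≤ a ≤ 6 and 0 ≤ b ≤ 5.
Every move lowers a or b (never raises either), so fill the grid row by row in increasing a, and left to right within a row: each cell's successors are then already labelled.
      b=0  b=1  b=2  b=3  b=4  b=5
a=0:    L    L    L    W    W    W
a=1:    L    L    L    W    W    W
a=2:    W    W    W    L    L    L
a=3:    W    W    W    L    L    L
a=4:    W    W    W    W    W    W
a=5:    W    W    W    W    W    W
a=6:    W    W    W    W    W    W
Cells with no legal move (terminal, hence L): (0,0), (0,1), (0,2), (1,0), (1,1), (1,2).
The remaining L cells, each justified by listing all of its moves:
(2,3): →(0,3)(W), (2,0)(W) — all W, so L
(2,4): →(0,4)(W), (2,1)(W) — all W, so L
(2,5): →(0,5)(W), (2,2)(W), (2,0)(W) — all W, so L
(3,3): →(1,3)(W), (0,3)(W), (3,0)(W) — all W, so L
(3,4): →(1,4)(W), (0,4)(W), (3,1)(W) — all W, so L
(3,5): →(1,5)(W), (0,5)(W), (3,2)(W), (3,0)(W) — all W, so L
Every other cell has at least one move into one of the L cells above, so it is W.
(6,4): the move to (3,4) reaches an L cell, so W
(4,1): the move to (1,1) reaches an L cell, so W
(3,5): one of the L cells justified above, so L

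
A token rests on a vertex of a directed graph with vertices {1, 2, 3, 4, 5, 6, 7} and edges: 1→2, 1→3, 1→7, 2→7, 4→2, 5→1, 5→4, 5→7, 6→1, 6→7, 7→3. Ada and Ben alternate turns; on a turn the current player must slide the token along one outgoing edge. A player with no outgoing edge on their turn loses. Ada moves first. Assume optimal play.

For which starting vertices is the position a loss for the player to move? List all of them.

2, 3, 5, 6

Label each position W (a win for the player to move) or L (a loss). A position with no legal move is L; any other position is W exactly when some move reaches an L, and L when every move reaches a W.
Every edge goes from a vertex to one that appears earlier in the order 3, 7, 2, 1, 6, 4, 5, so processing vertices in that order labels each vertex after all of its successors.
3: no outgoing edge → L
7: can move to 3, which is L ⇒ W
2: the only move is to 7(W), a W ⇒ L
1: can move to 2, which is L ⇒ W
6: moves to 1(W), 7(W); every one is W ⇒ L
4: can move to 2, which is L ⇒ W
5: moves to 4(W), 1(W), 7(W); every one is W ⇒ L
Reading off the rows marked L gives the requested list; there are 4 such vertices.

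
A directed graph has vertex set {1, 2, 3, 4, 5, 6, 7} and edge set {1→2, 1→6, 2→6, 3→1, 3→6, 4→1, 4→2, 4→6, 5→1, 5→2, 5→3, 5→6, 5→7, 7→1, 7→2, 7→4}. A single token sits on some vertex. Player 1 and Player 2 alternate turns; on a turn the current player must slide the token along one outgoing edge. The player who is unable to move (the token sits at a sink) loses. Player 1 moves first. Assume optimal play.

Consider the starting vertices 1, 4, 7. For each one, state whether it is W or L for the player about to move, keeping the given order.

1: W, 4: W, 7: L

Build the W/L table. Terminal = L. A non-terminal position is W if it has a move to some L; otherwise it is L.
Every edge goes from a vertex to one that appears earlier in the order 6, 2, 1, 4, 7, 3, 5, so processing vertices in that order labels each vertex after all of its successors.
6: no outgoing edge → L
2: can move to 6, which is L ⇒ W
1: can move to 6, which is L ⇒ W
4: can move to 6, which is L ⇒ W
7: moves to 4(W), 1(W), 2(W); every one is W ⇒ L
3: can move to 6, which is L ⇒ W
5: can move to 7, which is L ⇒ W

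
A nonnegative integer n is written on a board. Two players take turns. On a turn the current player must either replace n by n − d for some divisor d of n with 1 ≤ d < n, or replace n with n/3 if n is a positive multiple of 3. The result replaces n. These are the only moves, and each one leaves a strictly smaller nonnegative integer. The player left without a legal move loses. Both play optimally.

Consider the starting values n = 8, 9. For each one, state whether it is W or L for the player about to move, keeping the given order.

Work bottom-up. With no move the player to move loses. Otherwise the position is W if at least one move leads to an L position for the opponent, and L if every move leads to a W.
n=0: no move → L
n=1: no move → L
n=2: →1(L), so W
n=3: →1(L), so W
n=4: →2(W), 3(W) — all W, so L
n=5: →4(L), so W
n=6: →4(L), so W
n=7: →6(W) only, which is W, so L
n=8: →4(L), so W
n=9: →3(W), 6(W), 8(W) — all W, so L

8: W, 9: L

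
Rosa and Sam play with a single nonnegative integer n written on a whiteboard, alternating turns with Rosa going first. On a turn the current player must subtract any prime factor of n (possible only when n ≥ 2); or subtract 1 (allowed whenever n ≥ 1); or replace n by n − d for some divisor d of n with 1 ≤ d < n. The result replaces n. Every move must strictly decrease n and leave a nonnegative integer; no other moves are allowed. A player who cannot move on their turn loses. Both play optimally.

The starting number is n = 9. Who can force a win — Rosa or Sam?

Sam wins.

Use the standard recursion: the mover loses at a terminal position; elsewhere, the mover wins exactly when some move hands the opponent an L position.
n=0: no move → L
n=1: can move to 0, which is L ⇒ W
n=2: can move to 0, which is L ⇒ W
n=3: can move to 0, which is L ⇒ W
n=4: moves to 2(W), 3(W); every one is W ⇒ L
n=5: can move to 0, which is L ⇒ W
n=6: can move to 4, which is L ⇒ W
n=7: can move to 0, which is L ⇒ W
n=8: can move to 4, which is L ⇒ W
n=9: moves to 6(W), 8(W); every one is W ⇒ L
Every move from 9 reaches a W position, so the mover loses.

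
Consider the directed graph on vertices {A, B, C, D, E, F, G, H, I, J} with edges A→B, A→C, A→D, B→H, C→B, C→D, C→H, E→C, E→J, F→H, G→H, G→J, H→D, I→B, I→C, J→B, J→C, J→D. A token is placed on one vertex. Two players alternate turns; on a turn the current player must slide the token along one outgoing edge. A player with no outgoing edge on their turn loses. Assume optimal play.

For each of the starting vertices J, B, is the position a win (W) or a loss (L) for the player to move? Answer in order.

Use the standard recursion: the mover loses at a terminal position; elsewhere, the mover wins exactly when some move hands the opponent an L position.
Every edge goes from a vertex to one that appears earlier in the order D, H, B, C, J, G, A, I, E, F, so processing vertices in that order labels each vertex after all of its successors.
D: no outgoing edge → L
H: W (go to D, an L position)
B: L (sole option H(W) is W)
C: W (go to B, an L position)
J: W (go to B, an L position)
G: L (options J(W), H(W) are all W)
A: W (go to B, an L position)
I: W (go to B, an L position)
E: L (options J(W), C(W) are all W)
F: L (sole option H(W) is W)

J: W, B: L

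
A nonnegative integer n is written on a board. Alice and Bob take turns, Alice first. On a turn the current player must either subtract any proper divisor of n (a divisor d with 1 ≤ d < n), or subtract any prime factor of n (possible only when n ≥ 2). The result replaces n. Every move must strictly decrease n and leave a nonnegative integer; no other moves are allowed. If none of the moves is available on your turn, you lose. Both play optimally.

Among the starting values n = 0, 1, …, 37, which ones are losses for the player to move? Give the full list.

0, 1, 4, 9, 14, 20, 26, 32, 35

Work bottom-up. With no move the player to move loses. Otherwise the position is W if at least one move leads to an L position for the opponent, and L if every move leads to a W.
n=0: no move → L
n=1: no move → L
n=2: can move to 0, which is L ⇒ W
n=3: can move to 0, which is L ⇒ W
n=4: moves to 2(W), 3(W); every one is W ⇒ L
n=5: can move to 0, which is L ⇒ W
n=6: can move to 4, which is L ⇒ W
n=7: can move to 0, which is L ⇒ W
n=8: can move to 4, which is L ⇒ W
n=9: moves to 6(W), 8(W); every one is W ⇒ L
n=10: can move to 9, which is L ⇒ W
n=11: can move to 0, which is L ⇒ W
n=12: can move to 9, which is L ⇒ W
n=13: can move to 0, which is L ⇒ W
n=14: moves to 7(W), 12(W), 13(W); every one is W ⇒ L
n=15: can move to 14, which is L ⇒ W
n=16: can move to 14, which is L ⇒ W
n=17: can move to 0, which is L ⇒ W
n=18: can move to 9, which is L ⇒ W
n=19: can move to 0, which is L ⇒ W
n=20: moves to 10(W), 15(W), 16(W), 18(W), 19(W); every one is W ⇒ L
n=21: can move to 14, which is L ⇒ W
n=22: can move to 20, which is L ⇒ W
n=23: can move to 0, which is L ⇒ W
n=24: can move to 20, which is L ⇒ W
n=25: can move to 20, which is L ⇒ W
n=26: moves to 13(W), 24(W), 25(W); every one is W ⇒ L
n=27: can move to 26, which is L ⇒ W
n=28: can move to 14, which is L ⇒ W
n=29: can move to 0, which is L ⇒ W
n=30: can move to 20, which is L ⇒ W
n=31: can move to 0, which is L ⇒ W
n=32: moves to 16(W), 24(W), 28(W), 30(W), 31(W); every one is W ⇒ L
n=33: can move to 32, which is L ⇒ W
n=34: can move to 32, which is L ⇒ W
n=35: moves to 28(W), 30(W), 34(W); every one is W ⇒ L
n=36: can move to 32, which is L ⇒ W
n=37: can move to 0, which is L ⇒ W
The losing starting values of n are exactly the entries labelled L in this table (9 of them).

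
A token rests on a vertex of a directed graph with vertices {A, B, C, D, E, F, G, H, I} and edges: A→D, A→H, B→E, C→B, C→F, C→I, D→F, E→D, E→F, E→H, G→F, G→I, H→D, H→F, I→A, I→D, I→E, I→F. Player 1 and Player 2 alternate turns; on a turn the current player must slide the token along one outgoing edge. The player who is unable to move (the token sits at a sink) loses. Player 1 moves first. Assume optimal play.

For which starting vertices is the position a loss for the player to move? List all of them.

A, B, F

Work bottom-up. With no move the player to move loses. Otherwise the position is W if at least one move leads to an L position for the opponent, and L if every move leads to a W.
Every edge goes from a vertex to one that appears earlier in the order F, D, H, E, A, I, B, C, G, so processing vertices in that order labels each vertex after all of its successors.
F: no outgoing edge → L
D: →F(L), so W
H: →F(L), so W
E: →F(L), so W
A: →H(W), D(W) — all W, so L
I: →A(L), so W
B: →E(W) only, which is W, so L
C: →B(L), so W
G: →F(L), so W
The losing starting vertices are exactly the entries labelled L in this table (3 of them).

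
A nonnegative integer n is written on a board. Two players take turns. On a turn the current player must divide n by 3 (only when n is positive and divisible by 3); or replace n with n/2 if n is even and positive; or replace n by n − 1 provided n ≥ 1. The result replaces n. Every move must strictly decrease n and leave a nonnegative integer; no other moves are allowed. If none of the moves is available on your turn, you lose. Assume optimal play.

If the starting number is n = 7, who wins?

Positions with no move are L. A position that does have a move is losing for the player to move precisely when every available move leads to a winning position for the opponent. Fill in the labels:
n=0: no move → L
n=1: reaches L-position 0 → W
n=2: only reaches 1(W), which is W → L
n=3: reaches L-position 2 → W
n=4: reaches L-position 2 → W
n=5: only reaches 4(W), which is W → L
n=6: reaches L-position 2 → W
n=7: only reaches 6(W), which is W → L
The starting position 7 is L: whatever the player to move does, the opponent receives a W position.

The second player wins.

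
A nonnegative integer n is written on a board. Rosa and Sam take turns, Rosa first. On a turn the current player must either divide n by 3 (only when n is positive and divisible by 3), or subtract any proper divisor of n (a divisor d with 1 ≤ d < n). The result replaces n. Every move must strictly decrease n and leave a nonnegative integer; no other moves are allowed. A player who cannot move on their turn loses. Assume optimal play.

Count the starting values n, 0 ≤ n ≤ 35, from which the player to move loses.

14

Build the W/L table. Terminal = L. A non-terminal position is W if it has a move to some L; otherwise it is L.
n=0: no move → L
n=1: no move → L
n=2: →1(L), so W
n=3: →1(L), so W
n=4: →2(W), 3(W) — all W, so L
n=5: →4(L), so W
n=6: →4(L), so W
n=7: →6(W) only, which is W, so L
n=8: →4(L), so W
n=9: →3(W), 6(W), 8(W) — all W, so L
n=10: →9(L), so W
n=11: →10(W) only, which is W, so L
n=12: →4(L), so W
n=13: →12(W) only, which is W, so L
n=14: →7(L), so W
n=15: →5(W), 10(W), 12(W), 14(W) — all W, so L
n=16: →15(L), so W
n=17: →16(W) only, which is W, so L
n=18: →9(L), so W
n=19: →18(W) only, which is W, so L
n=20: →15(L), so W
n=21: →7(L), so W
n=22: →11(L), so W
n=23: →22(W) only, which is W, so L
n=24: →23(L), so W
n=25: →20(W), 24(W) — all W, so L
n=26: →13(L), so W
n=27: →9(L), so W
n=28: →14(W), 21(W), 24(W), 26(W), 27(W) — all W, so L
n=29: →28(L), so W
n=30: →15(L), so W
n=31: →30(W) only, which is W, so L
n=32: →28(L), so W
n=33: →11(L), so W
n=34: →17(L), so W
n=35: →28(L), so W
L entries with 0 ≤ n ≤ 35: n = 0, 1, 4, 7, 9, 11, 13, 15, 17, 19, 23, 25, 28, 31; that makes 14.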